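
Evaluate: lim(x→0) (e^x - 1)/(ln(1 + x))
This is a 0/0 indeterminate form.

Apply L'Hôpital's rule: differentiate numerator and denominator separately.
  f(x) = e^(x) - 1   ⇒   f'(x) = e^(x)
  g(x) = ln(x + 1)   ⇒   g'(x) = 1/(x + 1)
  lim(x→0) f'(x)/g'(x) = lim(x→0) (e^(x))/(1/(x + 1))
  = 1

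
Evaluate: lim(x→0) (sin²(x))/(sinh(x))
This is a 0/0 indeterminate form.

Apply L'Hôpital's rule: differentiate numerator and denominator separately.
  f(x) = sin(x)^2   ⇒   f'(x) = 2·sin(x)·cos(x)
  g(x) = sinh(x)   ⇒   g'(x) = cosh(x)
  lim(x→0) f'(x)/g'(x) = lim(x→0) (2·sin(x)·cos(x))/(cosh(x))
  = 0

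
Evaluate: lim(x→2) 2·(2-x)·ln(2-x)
This is a 0·∞ indeterminate form.

Rewrite 0·∞ as a quotient (0/0 or ∞/∞ form), then apply L'Hôpital's rule:
  lim(x→2) 2·(2-x)·ln(2-x) = 0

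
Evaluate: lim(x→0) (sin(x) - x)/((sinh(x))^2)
This is a 0/0 indeterminate form.

Apply L'Hôpital's rule: differentiate numerator and denominator separately.
  f(x) = -x + sin(x)   ⇒   f'(x) = cos(x) - 1
  g(x) = sinh(x)^2   ⇒   g'(x) = 2·sinh(x)·cosh(x)
  lim(x→0) f'(x)/g'(x) = lim(x→0) (cos(x) - 1)/(2·sinh(x)·cosh(x))
  = 0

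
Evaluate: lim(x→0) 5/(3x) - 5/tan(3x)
This is an ∞-∞ indeterminate form.

Combine fractions or rationalize to convert ∞-∞ to 0/0 form:
  lim(x→0) 5/(3x) - 5/tan(3x) = 0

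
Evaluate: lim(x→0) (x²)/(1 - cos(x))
This is a 0/0 indeterminate form.

Apply L'Hôpital's rule: differentiate numerator and denominator separately.
  f(x) = x^2   ⇒   f'(x) = 2·x
  g(x) = 1 - cos(x)   ⇒   g'(x) = sin(x)
  lim(x→0) f'(x)/g'(x) = lim(x→0) (2·x)/(sin(x))
  = 2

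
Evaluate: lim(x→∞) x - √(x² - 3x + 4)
This is an ∞-∞ indeterminate form.

Combine fractions or rationalize to convert ∞-∞ to 0/0 form:
  lim(x→∞) x - √(x² - 3x + 4) = 3/2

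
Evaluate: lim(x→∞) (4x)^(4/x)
This is an exponential indeterminate form.

For exponential indeterminate forms, take the natural log:
  Let L = lim(x→∞) (4x)^(4/x)
  Then ln(L) = lim(x→∞) [exponent × ln(base)]
  Evaluate using L'Hôpital or standard limits, then exponentiate.
  L = 1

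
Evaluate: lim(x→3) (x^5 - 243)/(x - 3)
This is a standard limit.

Factor or rationalize the expression:
  lim(x→3) (x^5 - 243)/(x - 3) = 405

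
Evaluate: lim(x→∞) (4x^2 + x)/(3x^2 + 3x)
This is an ∞/∞ indeterminate form.

Apply L'Hôpital's rule: differentiate numerator and denominator separately.
  f(x) = 4·x^2 + x   ⇒   f'(x) = 8·x + 1
  g(x) = 3·x^2 + 3·x   ⇒   g'(x) = 6·x + 3
  lim(x→∞) f'(x)/g'(x) = lim(x→∞) (8·x + 1)/(6·x + 3)
  = 4/3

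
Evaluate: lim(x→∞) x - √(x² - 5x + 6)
This is an ∞-∞ indeterminate form.

Combine fractions or rationalize to convert ∞-∞ to 0/0 form:
  lim(x→∞) x - √(x² - 5x + 6) = 5/2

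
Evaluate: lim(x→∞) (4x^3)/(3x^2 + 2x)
This is an ∞/∞ indeterminate form.

Apply L'Hôpital's rule: differentiate numerator and denominator separately.
  f(x) = 4·x^3   ⇒   f'(x) = 12·x^2
  g(x) = 3·x^2 + 2·x   ⇒   g'(x) = 6·x + 2
  lim(x→∞) f'(x)/g'(x) = lim(x→∞) (12·x^2)/(6·x + 2)
  = ∞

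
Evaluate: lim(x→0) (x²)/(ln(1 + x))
This is a 0/0 indeterminate form.

Apply L'Hôpital's rule: differentiate numerator and denominator separately.
  f(x) = x^2   ⇒   f'(x) = 2·x
  g(x) = ln(x + 1)   ⇒   g'(x) = 1/(x + 1)
  lim(x→0) f'(x)/g'(x) = lim(x→0) (2·x)/(1/(x + 1))
  = 0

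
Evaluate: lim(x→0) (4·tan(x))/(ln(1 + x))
This is a 0/0 indeterminate form.

Apply L'Hôpital's rule: differentiate numerator and denominator separately.
  f(x) = 4·tan(x)   ⇒   f'(x) = 4·tan(x)^2 + 4
  g(x) = ln(x + 1)   ⇒   g'(x) = 1/(x + 1)
  lim(x→0) f'(x)/g'(x) = lim(x→0) (4·tan(x)^2 + 4)/(1/(x + 1))
  = 4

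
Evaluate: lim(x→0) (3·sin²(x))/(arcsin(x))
This is a 0/0 indeterminate form.

Apply L'Hôpital's rule: differentiate numerator and denominator separately.
  f(x) = 3·sin(x)^2   ⇒   f'(x) = 6·sin(x)·cos(x)
  g(x) = asin(x)   ⇒   g'(x) = 1/sqrt(1 - x^2)
  lim(x→0) f'(x)/g'(x) = lim(x→0) (6·sin(x)·cos(x))/(1/sqrt(1 - x^2))
  = 0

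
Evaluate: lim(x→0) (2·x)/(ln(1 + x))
This is a 0/0 indeterminate form.

Apply L'Hôpital's rule: differentiate numerator and denominator separately.
  f(x) = 2·x   ⇒   f'(x) = 2
  g(x) = ln(x + 1)   ⇒   g'(x) = 1/(x + 1)
  lim(x→0) f'(x)/g'(x) = lim(x→0) (2)/(1/(x + 1))
  = 2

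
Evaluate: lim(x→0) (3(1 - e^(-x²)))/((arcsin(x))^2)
This is a 0/0 indeterminate form.

Apply L'Hôpital's rule: differentiate numerator and denominator separately.
  f(x) = 3 - 3·e^(-x^2)   ⇒   f'(x) = 6·x·e^(-x^2)
  g(x) = asin(x)^2   ⇒   g'(x) = 2·asin(x)/sqrt(1 - x^2)
  lim(x→0) f'(x)/g'(x) = lim(x→0) (6·x·e^(-x^2))/(2·asin(x)/sqrt(1 - x^2))
  = 3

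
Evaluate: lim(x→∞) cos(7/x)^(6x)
This is an exponential indeterminate form.

For exponential indeterminate forms, take the natural log:
  Let L = lim(x→∞) cos(7/x)^(6x)
  Then ln(L) = lim(x→∞) [exponent × ln(base)]
  Evaluate using L'Hôpital or standard limits, then exponentiate.
  L = 1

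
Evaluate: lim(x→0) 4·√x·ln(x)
This is a 0·∞ indeterminate form.

Rewrite 0·∞ as a quotient (0/0 or ∞/∞ form), then apply L'Hôpital's rule:
  lim(x→0) 4·√x·ln(x) = 0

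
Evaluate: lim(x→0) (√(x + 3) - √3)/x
This is a standard limit.

Factor or rationalize the expression:
  lim(x→0) (√(x + 3) - √3)/x = sqrt(3)/6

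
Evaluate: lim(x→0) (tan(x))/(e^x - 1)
This is a 0/0 indeterminate form.

Apply L'Hôpital's rule: differentiate numerator and denominator separately.
  f(x) = tan(x)   ⇒   f'(x) = tan(x)^2 + 1
  g(x) = e^(x) - 1   ⇒   g'(x) = e^(x)
  lim(x→0) f'(x)/g'(x) = lim(x→0) (tan(x)^2 + 1)/(e^(x))
  = 1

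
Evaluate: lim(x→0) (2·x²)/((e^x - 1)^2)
This is a 0/0 indeterminate form.

Apply L'Hôpital's rule: differentiate numerator and denominator separately.
  f(x) = 2·x^2   ⇒   f'(x) = 4·x
  g(x) = (e^(x) - 1)^2   ⇒   g'(x) = 2·(e^(x) - 1)·e^(x)
  lim(x→0) f'(x)/g'(x) = lim(x→0) (4·x)/(2·(e^(x) - 1)·e^(x))
  = 2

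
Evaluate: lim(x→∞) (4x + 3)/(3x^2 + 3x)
This is an ∞/∞ indeterminate form.

Apply L'Hôpital's rule: differentiate numerator and denominator separately.
  f(x) = 4·x + 3   ⇒   f'(x) = 4
  g(x) = 3·x^2 + 3·x   ⇒   g'(x) = 6·x + 3
  lim(x→∞) f'(x)/g'(x) = lim(x→∞) (4)/(6·x + 3)
  = 0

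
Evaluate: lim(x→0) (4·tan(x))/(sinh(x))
This is a 0/0 indeterminate form.

Apply L'Hôpital's rule: differentiate numerator and denominator separately.
  f(x) = 4·tan(x)   ⇒   f'(x) = 4·tan(x)^2 + 4
  g(x) = sinh(x)   ⇒   g'(x) = cosh(x)
  lim(x→0) f'(x)/g'(x) = lim(x→0) (4·tan(x)^2 + 4)/(cosh(x))
  = 4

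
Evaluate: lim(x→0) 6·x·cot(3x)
This is a 0·∞ indeterminate form.

Rewrite 0·∞ as a quotient (0/0 or ∞/∞ form), then apply L'Hôpital's rule:
  lim(x→0) 6·x·cot(3x) = 2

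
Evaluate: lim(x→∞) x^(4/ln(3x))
This is an exponential indeterminate form.

For exponential indeterminate forms, take the natural log:
  Let L = lim(x→∞) x^(4/ln(3x))
  Then ln(L) = lim(x→∞) [exponent × ln(base)]
  Evaluate using L'Hôpital or standard limits, then exponentiate.
  L = e^(4)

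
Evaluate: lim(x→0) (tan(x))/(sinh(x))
This is a 0/0 indeterminate form.

Apply L'Hôpital's rule: differentiate numerator and denominator separately.
  f(x) = tan(x)   ⇒   f'(x) = tan(x)^2 + 1
  g(x) = sinh(x)   ⇒   g'(x) = cosh(x)
  lim(x→0) f'(x)/g'(x) = lim(x→0) (tan(x)^2 + 1)/(cosh(x))
  = 1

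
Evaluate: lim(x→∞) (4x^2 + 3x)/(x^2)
This is an ∞/∞ indeterminate form.

Apply L'Hôpital's rule: differentiate numerator and denominator separately.
  f(x) = 4·x^2 + 3·x   ⇒   f'(x) = 8·x + 3
  g(x) = x^2   ⇒   g'(x) = 2·x
  lim(x→∞) f'(x)/g'(x) = lim(x→∞) (8·x + 3)/(2·x)
  = 4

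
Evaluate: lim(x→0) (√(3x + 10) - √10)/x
This is a standard limit.

Factor or rationalize the expression:
  lim(x→0) (√(3x + 10) - √10)/x = 3·sqrt(10)/20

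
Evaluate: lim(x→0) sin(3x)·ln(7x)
This is a 0·∞ indeterminate form.

Rewrite 0·∞ as a quotient (0/0 or ∞/∞ form), then apply L'Hôpital's rule:
  lim(x→0) sin(3x)·ln(7x) = 0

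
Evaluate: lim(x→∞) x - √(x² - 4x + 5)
This is an ∞-∞ indeterminate form.

Combine fractions or rationalize to convert ∞-∞ to 0/0 form:
  lim(x→∞) x - √(x² - 4x + 5) = 2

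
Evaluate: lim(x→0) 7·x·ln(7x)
This is a 0·∞ indeterminate form.

Rewrite 0·∞ as a quotient (0/0 or ∞/∞ form), then apply L'Hôpital's rule:
  lim(x→0) 7·x·ln(7x) = 0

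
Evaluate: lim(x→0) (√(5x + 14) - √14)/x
This is a standard limit.

Factor or rationalize the expression:
  lim(x→0) (√(5x + 14) - √14)/x = 5·sqrt(14)/28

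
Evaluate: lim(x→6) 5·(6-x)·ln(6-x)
This is a 0·∞ indeterminate form.

Rewrite 0·∞ as a quotient (0/0 or ∞/∞ form), then apply L'Hôpital's rule:
  lim(x→6) 5·(6-x)·ln(6-x) = 0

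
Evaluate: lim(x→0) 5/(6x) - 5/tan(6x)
This is an ∞-∞ indeterminate form.

Combine fractions or rationalize to convert ∞-∞ to 0/0 form:
  lim(x→0) 5/(6x) - 5/tan(6x) = 0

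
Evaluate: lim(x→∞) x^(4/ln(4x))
This is an exponential indeterminate form.

For exponential indeterminate forms, take the natural log:
  Let L = lim(x→∞) x^(4/ln(4x))
  Then ln(L) = lim(x→∞) [exponent × ln(base)]
  Evaluate using L'Hôpital or standard limits, then exponentiate.
  L = e^(4)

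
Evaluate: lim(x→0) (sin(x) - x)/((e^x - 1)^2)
This is a 0/0 indeterminate form.

Apply L'Hôpital's rule: differentiate numerator and denominator separately.
  f(x) = -x + sin(x)   ⇒   f'(x) = cos(x) - 1
  g(x) = (e^(x) - 1)^2   ⇒   g'(x) = 2·(e^(x) - 1)·e^(x)
  lim(x→0) f'(x)/g'(x) = lim(x→0) (cos(x) - 1)/(2·(e^(x) - 1)·e^(x))
  = 0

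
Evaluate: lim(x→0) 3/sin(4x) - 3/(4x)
This is an ∞-∞ indeterminate form.

Combine fractions or rationalize to convert ∞-∞ to 0/0 form:
  lim(x→0) 3/sin(4x) - 3/(4x) = 0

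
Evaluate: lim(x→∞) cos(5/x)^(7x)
This is an exponential indeterminate form.

For exponential indeterminate forms, take the natural log:
  Let L = lim(x→∞) cos(5/x)^(7x)
  Then ln(L) = lim(x→∞) [exponent × ln(base)]
  Evaluate using L'Hôpital or standard limits, then exponentiate.
  L = 1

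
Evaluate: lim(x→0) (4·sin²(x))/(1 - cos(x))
This is a 0/0 indeterminate form.

Apply L'Hôpital's rule: differentiate numerator and denominator separately.
  f(x) = 4·sin(x)^2   ⇒   f'(x) = 8·sin(x)·cos(x)
  g(x) = 1 - cos(x)   ⇒   g'(x) = sin(x)
  lim(x→0) f'(x)/g'(x) = lim(x→0) (8·sin(x)·cos(x))/(sin(x))
  = 8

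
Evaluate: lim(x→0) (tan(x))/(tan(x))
This is a 0/0 indeterminate form.

Apply L'Hôpital's rule: differentiate numerator and denominator separately.
  f(x) = tan(x)   ⇒   f'(x) = tan(x)^2 + 1
  g(x) = tan(x)   ⇒   g'(x) = tan(x)^2 + 1
  lim(x→0) f'(x)/g'(x) = lim(x→0) (tan(x)^2 + 1)/(tan(x)^2 + 1)
  = 1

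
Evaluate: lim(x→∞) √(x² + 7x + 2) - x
This is an ∞-∞ indeterminate form.

Combine fractions or rationalize to convert ∞-∞ to 0/0 form:
  lim(x→∞) √(x² + 7x + 2) - x = 7/2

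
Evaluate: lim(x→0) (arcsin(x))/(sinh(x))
This is a 0/0 indeterminate form.

Apply L'Hôpital's rule: differentiate numerator and denominator separately.
  f(x) = asin(x)   ⇒   f'(x) = 1/sqrt(1 - x^2)
  g(x) = sinh(x)   ⇒   g'(x) = cosh(x)
  lim(x→0) f'(x)/g'(x) = lim(x→0) (1/sqrt(1 - x^2))/(cosh(x))
  = 1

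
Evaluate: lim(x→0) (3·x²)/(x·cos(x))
This is a 0/0 indeterminate form.

Apply L'Hôpital's rule: differentiate numerator and denominator separately.
  f(x) = 3·x^2   ⇒   f'(x) = 6·x
  g(x) = x·cos(x)   ⇒   g'(x) = -x·sin(x) + cos(x)
  lim(x→0) f'(x)/g'(x) = lim(x→0) (6·x)/(-x·sin(x) + cos(x))
  = 0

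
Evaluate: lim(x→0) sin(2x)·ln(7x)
This is a 0·∞ indeterminate form.

Rewrite 0·∞ as a quotient (0/0 or ∞/∞ form), then apply L'Hôpital's rule:
  lim(x→0) sin(2x)·ln(7x) = 0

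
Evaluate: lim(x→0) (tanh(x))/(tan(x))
This is a 0/0 indeterminate form.

Apply L'Hôpital's rule: differentiate numerator and denominator separately.
  f(x) = tanh(x)   ⇒   f'(x) = 1 - tanh(x)^2
  g(x) = tan(x)   ⇒   g'(x) = tan(x)^2 + 1
  lim(x→0) f'(x)/g'(x) = lim(x→0) (1 - tanh(x)^2)/(tan(x)^2 + 1)
  = 1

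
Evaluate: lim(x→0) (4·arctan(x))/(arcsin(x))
This is a 0/0 indeterminate form.

Apply L'Hôpital's rule: differentiate numerator and denominator separately.
  f(x) = 4·atan(x)   ⇒   f'(x) = 4/(x^2 + 1)
  g(x) = asin(x)   ⇒   g'(x) = 1/sqrt(1 - x^2)
  lim(x→0) f'(x)/g'(x) = lim(x→0) (4/(x^2 + 1))/(1/sqrt(1 - x^2))
  = 4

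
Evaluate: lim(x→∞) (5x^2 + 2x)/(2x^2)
This is an ∞/∞ indeterminate form.

Apply L'Hôpital's rule: differentiate numerator and denominator separately.
  f(x) = 5·x^2 + 2·x   ⇒   f'(x) = 10·x + 2
  g(x) = 2·x^2   ⇒   g'(x) = 4·x
  lim(x→∞) f'(x)/g'(x) = lim(x→∞) (10·x + 2)/(4·x)
  = 5/2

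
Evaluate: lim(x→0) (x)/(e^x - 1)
This is a 0/0 indeterminate form.

Apply L'Hôpital's rule: differentiate numerator and denominator separately.
  f(x) = x   ⇒   f'(x) = 1
  g(x) = e^(x) - 1   ⇒   g'(x) = e^(x)
  lim(x→0) f'(x)/g'(x) = lim(x→0) (1)/(e^(x))
  = 1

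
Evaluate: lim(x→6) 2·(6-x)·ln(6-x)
This is a 0·∞ indeterminate form.

Rewrite 0·∞ as a quotient (0/0 or ∞/∞ form), then apply L'Hôpital's rule:
  lim(x→6) 2·(6-x)·ln(6-x) = 0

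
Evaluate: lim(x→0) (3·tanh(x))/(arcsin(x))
This is a 0/0 indeterminate form.

Apply L'Hôpital's rule: differentiate numerator and denominator separately.
  f(x) = 3·tanh(x)   ⇒   f'(x) = 3 - 3·tanh(x)^2
  g(x) = asin(x)   ⇒   g'(x) = 1/sqrt(1 - x^2)
  lim(x→0) f'(x)/g'(x) = lim(x→0) (3 - 3·tanh(x)^2)/(1/sqrt(1 - x^2))
  = 3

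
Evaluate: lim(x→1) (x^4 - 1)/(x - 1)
This is a standard limit.

Factor or rationalize the expression:
  lim(x→1) (x^4 - 1)/(x - 1) = 4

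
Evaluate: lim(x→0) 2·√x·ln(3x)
This is a 0·∞ indeterminate form.

Rewrite 0·∞ as a quotient (0/0 or ∞/∞ form), then apply L'Hôpital's rule:
  lim(x→0) 2·√x·ln(3x) = 0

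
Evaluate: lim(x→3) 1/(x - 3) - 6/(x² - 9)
This is an ∞-∞ indeterminate form.

Combine fractions or rationalize to convert ∞-∞ to 0/0 form:
  lim(x→3) 1/(x - 3) - 6/(x² - 9) = 1/6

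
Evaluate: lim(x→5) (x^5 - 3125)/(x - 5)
This is a standard limit.

Factor or rationalize the expression:
  lim(x→5) (x^5 - 3125)/(x - 5) = 3125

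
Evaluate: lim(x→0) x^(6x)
This is an exponential indeterminate form.

For exponential indeterminate forms, take the natural log:
  Let L = lim(x→0) x^(6x)
  Then ln(L) = lim(x→0) [exponent × ln(base)]
  Evaluate using L'Hôpital or standard limits, then exponentiate.
  L = 1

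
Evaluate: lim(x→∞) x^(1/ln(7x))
This is an exponential indeterminate form.

For exponential indeterminate forms, take the natural log:
  Let L = lim(x→∞) x^(1/ln(7x))
  Then ln(L) = lim(x→∞) [exponent × ln(base)]
  Evaluate using L'Hôpital or standard limits, then exponentiate.
  L = e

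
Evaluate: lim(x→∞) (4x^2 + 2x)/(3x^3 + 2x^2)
This is an ∞/∞ indeterminate form.

Apply L'Hôpital's rule: differentiate numerator and denominator separately.
  f(x) = 4·x^2 + 2·x   ⇒   f'(x) = 8·x + 2
  g(x) = 3·x^3 + 2·x^2   ⇒   g'(x) = 9·x^2 + 4·x
  lim(x→∞) f'(x)/g'(x) = lim(x→∞) (8·x + 2)/(9·x^2 + 4·x)
  = 0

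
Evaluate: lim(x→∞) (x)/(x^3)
This is an ∞/∞ indeterminate form.

Apply L'Hôpital's rule: differentiate numerator and denominator separately.
  f(x) = x   ⇒   f'(x) = 1
  g(x) = x^3   ⇒   g'(x) = 3·x^2
  lim(x→∞) f'(x)/g'(x) = lim(x→∞) (1)/(3·x^2)
  = 0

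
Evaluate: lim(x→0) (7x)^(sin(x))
This is an exponential indeterminate form.

For exponential indeterminate forms, take the natural log:
  Let L = lim(x→0) (7x)^(sin(x))
  Then ln(L) = lim(x→0) [exponent × ln(base)]
  Evaluate using L'Hôpital or standard limits, then exponentiate.
  L = 1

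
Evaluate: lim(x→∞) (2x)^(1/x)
This is an exponential indeterminate form.

For exponential indeterminate forms, take the natural log:
  Let L = lim(x→∞) (2x)^(1/x)
  Then ln(L) = lim(x→∞) [exponent × ln(base)]
  Evaluate using L'Hôpital or standard limits, then exponentiate.
  L = 1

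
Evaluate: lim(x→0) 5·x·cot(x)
This is a 0·∞ indeterminate form.

Rewrite 0·∞ as a quotient (0/0 or ∞/∞ form), then apply L'Hôpital's rule:
  lim(x→0) 5·x·cot(x) = 5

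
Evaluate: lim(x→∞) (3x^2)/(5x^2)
This is an ∞/∞ indeterminate form.

Apply L'Hôpital's rule: differentiate numerator and denominator separately.
  f(x) = 3·x^2   ⇒   f'(x) = 6·x
  g(x) = 5·x^2   ⇒   g'(x) = 10·x
  lim(x→∞) f'(x)/g'(x) = lim(x→∞) (6·x)/(10·x)
  = 3/5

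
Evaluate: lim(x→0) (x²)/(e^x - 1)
This is a 0/0 indeterminate form.

Apply L'Hôpital's rule: differentiate numerator and denominator separately.
  f(x) = x^2   ⇒   f'(x) = 2·x
  g(x) = e^(x) - 1   ⇒   g'(x) = e^(x)
  lim(x→0) f'(x)/g'(x) = lim(x→0) (2·x)/(e^(x))
  = 0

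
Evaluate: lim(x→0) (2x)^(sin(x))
This is an exponential indeterminate form.

For exponential indeterminate forms, take the natural log:
  Let L = lim(x→0) (2x)^(sin(x))
  Then ln(L) = lim(x→0) [exponent × ln(base)]
  Evaluate using L'Hôpital or standard limits, then exponentiate.
  L = 1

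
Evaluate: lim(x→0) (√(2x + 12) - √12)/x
This is a standard limit.

Factor or rationalize the expression:
  lim(x→0) (√(2x + 12) - √12)/x = sqrt(3)/6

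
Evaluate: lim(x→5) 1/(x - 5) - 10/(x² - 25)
This is an ∞-∞ indeterminate form.

Combine fractions or rationalize to convert ∞-∞ to 0/0 form:
  lim(x→5) 1/(x - 5) - 10/(x² - 25) = 1/10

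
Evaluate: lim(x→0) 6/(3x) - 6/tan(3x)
This is an ∞-∞ indeterminate form.

Combine fractions or rationalize to convert ∞-∞ to 0/0 form:
  lim(x→0) 6/(3x) - 6/tan(3x) = 0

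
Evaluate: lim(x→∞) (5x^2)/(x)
This is an ∞/∞ indeterminate form.

Apply L'Hôpital's rule: differentiate numerator and denominator separately.
  f(x) = 5·x^2   ⇒   f'(x) = 10·x
  g(x) = x   ⇒   g'(x) = 1
  lim(x→∞) f'(x)/g'(x) = lim(x→∞) (10·x)/(1)
  = ∞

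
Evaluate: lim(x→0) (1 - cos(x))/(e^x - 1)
This is a 0/0 indeterminate form.

Apply L'Hôpital's rule: differentiate numerator and denominator separately.
  f(x) = 1 - cos(x)   ⇒   f'(x) = sin(x)
  g(x) = e^(x) - 1   ⇒   g'(x) = e^(x)
  lim(x→0) f'(x)/g'(x) = lim(x→0) (sin(x))/(e^(x))
  = 0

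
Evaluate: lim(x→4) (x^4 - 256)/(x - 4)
This is a standard limit.

Factor or rationalize the expression:
  lim(x→4) (x^4 - 256)/(x - 4) = 256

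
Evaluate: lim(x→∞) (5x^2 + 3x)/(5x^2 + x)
This is an ∞/∞ indeterminate form.

Apply L'Hôpital's rule: differentiate numerator and denominator separately.
  f(x) = 5·x^2 + 3·x   ⇒   f'(x) = 10·x + 3
  g(x) = 5·x^2 + x   ⇒   g'(x) = 10·x + 1
  lim(x→∞) f'(x)/g'(x) = lim(x→∞) (10·x + 3)/(10·x + 1)
  = 1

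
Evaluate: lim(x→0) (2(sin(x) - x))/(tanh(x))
This is a 0/0 indeterminate form.

Apply L'Hôpital's rule: differentiate numerator and denominator separately.
  f(x) = -2·x + 2·sin(x)   ⇒   f'(x) = 2·cos(x) - 2
  g(x) = tanh(x)   ⇒   g'(x) = 1 - tanh(x)^2
  lim(x→0) f'(x)/g'(x) = lim(x→0) (2·cos(x) - 2)/(1 - tanh(x)^2)
  = 0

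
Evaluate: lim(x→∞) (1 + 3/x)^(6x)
This is an exponential indeterminate form.

For exponential indeterminate forms, take the natural log:
  Let L = lim(x→∞) (1 + 3/x)^(6x)
  Then ln(L) = lim(x→∞) [exponent × ln(base)]
  Evaluate using L'Hôpital or standard limits, then exponentiate.
  L = e^(18)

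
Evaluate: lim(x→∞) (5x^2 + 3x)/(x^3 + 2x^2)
This is an ∞/∞ indeterminate form.

Apply L'Hôpital's rule: differentiate numerator and denominator separately.
  f(x) = 5·x^2 + 3·x   ⇒   f'(x) = 10·x + 3
  g(x) = x^3 + 2·x^2   ⇒   g'(x) = 3·x^2 + 4·x
  lim(x→∞) f'(x)/g'(x) = lim(x→∞) (10·x + 3)/(3·x^2 + 4·x)
  = 0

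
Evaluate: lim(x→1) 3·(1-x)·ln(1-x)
This is a 0·∞ indeterminate form.

Rewrite 0·∞ as a quotient (0/0 or ∞/∞ form), then apply L'Hôpital's rule:
  lim(x→1) 3·(1-x)·ln(1-x) = 0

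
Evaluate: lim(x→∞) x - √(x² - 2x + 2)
This is an ∞-∞ indeterminate form.

Combine fractions or rationalize to convert ∞-∞ to 0/0 form:
  lim(x→∞) x - √(x² - 2x + 2) = 1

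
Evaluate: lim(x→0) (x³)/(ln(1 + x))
This is a 0/0 indeterminate form.

Apply L'Hôpital's rule: differentiate numerator and denominator separately.
  f(x) = x^3   ⇒   f'(x) = 3·x^2
  g(x) = ln(x + 1)   ⇒   g'(x) = 1/(x + 1)
  lim(x→0) f'(x)/g'(x) = lim(x→0) (3·x^2)/(1/(x + 1))
  = 0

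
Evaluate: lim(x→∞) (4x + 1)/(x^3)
This is an ∞/∞ indeterminate form.

Apply L'Hôpital's rule: differentiate numerator and denominator separately.
  f(x) = 4·x + 1   ⇒   f'(x) = 4
  g(x) = x^3   ⇒   g'(x) = 3·x^2
  lim(x→∞) f'(x)/g'(x) = lim(x→∞) (4)/(3·x^2)
  = 0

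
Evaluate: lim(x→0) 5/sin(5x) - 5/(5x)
This is an ∞-∞ indeterminate form.

Combine fractions or rationalize to convert ∞-∞ to 0/0 form:
  lim(x→0) 5/sin(5x) - 5/(5x) = 0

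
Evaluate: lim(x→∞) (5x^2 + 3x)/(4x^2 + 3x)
This is an ∞/∞ indeterminate form.

Apply L'Hôpital's rule: differentiate numerator and denominator separately.
  f(x) = 5·x^2 + 3·x   ⇒   f'(x) = 10·x + 3
  g(x) = 4·x^2 + 3·x   ⇒   g'(x) = 8·x + 3
  lim(x→∞) f'(x)/g'(x) = lim(x→∞) (10·x + 3)/(8·x + 3)
  = 5/4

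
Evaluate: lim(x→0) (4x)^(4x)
This is an exponential indeterminate form.

For exponential indeterminate forms, take the natural log:
  Let L = lim(x→0) (4x)^(4x)
  Then ln(L) = lim(x→0) [exponent × ln(base)]
  Evaluate using L'Hôpital or standard limits, then exponentiate.
  L = 1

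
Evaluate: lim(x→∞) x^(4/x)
This is an exponential indeterminate form.

For exponential indeterminate forms, take the natural log:
  Let L = lim(x→∞) x^(4/x)
  Then ln(L) = lim(x→∞) [exponent × ln(base)]
  Evaluate using L'Hôpital or standard limits, then exponentiate.
  L = 1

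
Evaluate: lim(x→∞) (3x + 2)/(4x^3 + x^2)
This is an ∞/∞ indeterminate form.

Apply L'Hôpital's rule: differentiate numerator and denominator separately.
  f(x) = 3·x + 2   ⇒   f'(x) = 3
  g(x) = 4·x^3 + x^2   ⇒   g'(x) = 12·x^2 + 2·x
  lim(x→∞) f'(x)/g'(x) = lim(x→∞) (3)/(12·x^2 + 2·x)
  = 0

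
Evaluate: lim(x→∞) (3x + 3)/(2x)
This is an ∞/∞ indeterminate form.

Apply L'Hôpital's rule: differentiate numerator and denominator separately.
  f(x) = 3·x + 3   ⇒   f'(x) = 3
  g(x) = 2·x   ⇒   g'(x) = 2
  lim(x→∞) f'(x)/g'(x) = lim(x→∞) (3)/(2)
  = 3/2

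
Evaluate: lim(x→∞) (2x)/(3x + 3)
This is an ∞/∞ indeterminate form.

Apply L'Hôpital's rule: differentiate numerator and denominator separately.
  f(x) = 2·x   ⇒   f'(x) = 2
  g(x) = 3·x + 3   ⇒   g'(x) = 3
  lim(x→∞) f'(x)/g'(x) = lim(x→∞) (2)/(3)
  = 2/3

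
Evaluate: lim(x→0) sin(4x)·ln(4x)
This is a 0·∞ indeterminate form.

Rewrite 0·∞ as a quotient (0/0 or ∞/∞ form), then apply L'Hôpital's rule:
  lim(x→0) sin(4x)·ln(4x) = 0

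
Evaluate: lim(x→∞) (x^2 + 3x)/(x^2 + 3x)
This is an ∞/∞ indeterminate form.

Apply L'Hôpital's rule: differentiate numerator and denominator separately.
  f(x) = x^2 + 3·x   ⇒   f'(x) = 2·x + 3
  g(x) = x^2 + 3·x   ⇒   g'(x) = 2·x + 3
  lim(x→∞) f'(x)/g'(x) = lim(x→∞) (2·x + 3)/(2·x + 3)
  = 1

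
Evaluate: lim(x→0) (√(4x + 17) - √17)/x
This is a standard limit.

Factor or rationalize the expression:
  lim(x→0) (√(4x + 17) - √17)/x = 2·sqrt(17)/17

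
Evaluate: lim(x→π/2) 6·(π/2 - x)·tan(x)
This is a 0·∞ indeterminate form.

Rewrite 0·∞ as a quotient (0/0 or ∞/∞ form), then apply L'Hôpital's rule:
  lim(x→π/2) 6·(π/2 - x)·tan(x) = 6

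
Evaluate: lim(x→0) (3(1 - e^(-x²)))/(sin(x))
This is a 0/0 indeterminate form.

Apply L'Hôpital's rule: differentiate numerator and denominator separately.
  f(x) = 3 - 3·e^(-x^2)   ⇒   f'(x) = 6·x·e^(-x^2)
  g(x) = sin(x)   ⇒   g'(x) = cos(x)
  lim(x→0) f'(x)/g'(x) = lim(x→0) (6·x·e^(-x^2))/(cos(x))
  = 0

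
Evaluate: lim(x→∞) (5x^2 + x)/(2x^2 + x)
This is an ∞/∞ indeterminate form.

Apply L'Hôpital's rule: differentiate numerator and denominator separately.
  f(x) = 5·x^2 + x   ⇒   f'(x) = 10·x + 1
  g(x) = 2·x^2 + x   ⇒   g'(x) = 4·x + 1
  lim(x→∞) f'(x)/g'(x) = lim(x→∞) (10·x + 1)/(4·x + 1)
  = 5/2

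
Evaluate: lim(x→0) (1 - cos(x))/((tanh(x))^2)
This is a 0/0 indeterminate form.

Apply L'Hôpital's rule: differentiate numerator and denominator separately.
  f(x) = 1 - cos(x)   ⇒   f'(x) = sin(x)
  g(x) = tanh(x)^2   ⇒   g'(x) = (2 - 2·tanh(x)^2)·tanh(x)
  lim(x→0) f'(x)/g'(x) = lim(x→0) (sin(x))/((2 - 2·tanh(x)^2)·tanh(x))
  = 1/2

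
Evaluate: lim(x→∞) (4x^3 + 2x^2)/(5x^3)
This is an ∞/∞ indeterminate form.

Apply L'Hôpital's rule: differentiate numerator and denominator separately.
  f(x) = 4·x^3 + 2·x^2   ⇒   f'(x) = 12·x^2 + 4·x
  g(x) = 5·x^3   ⇒   g'(x) = 15·x^2
  lim(x→∞) f'(x)/g'(x) = lim(x→∞) (12·x^2 + 4·x)/(15·x^2)
  = 4/5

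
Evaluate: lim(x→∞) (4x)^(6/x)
This is an exponential indeterminate form.

For exponential indeterminate forms, take the natural log:
  Let L = lim(x→∞) (4x)^(6/x)
  Then ln(L) = lim(x→∞) [exponent × ln(base)]
  Evaluate using L'Hôpital or standard limits, then exponentiate.
  L = 1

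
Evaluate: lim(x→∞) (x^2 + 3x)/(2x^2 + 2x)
This is an ∞/∞ indeterminate form.

Apply L'Hôpital's rule: differentiate numerator and denominator separately.
  f(x) = x^2 + 3·x   ⇒   f'(x) = 2·x + 3
  g(x) = 2·x^2 + 2·x   ⇒   g'(x) = 4·x + 2
  lim(x→∞) f'(x)/g'(x) = lim(x→∞) (2·x + 3)/(4·x + 2)
  = 1/2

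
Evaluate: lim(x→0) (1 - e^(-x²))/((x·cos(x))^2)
This is a 0/0 indeterminate form.

Apply L'Hôpital's rule: differentiate numerator and denominator separately.
  f(x) = 1 - e^(-x^2)   ⇒   f'(x) = 2·x·e^(-x^2)
  g(x) = x^2·cos(x)^2   ⇒   g'(x) = -2·x^2·sin(x)·cos(x) + 2·x·cos(x)^2
  lim(x→0) f'(x)/g'(x) = lim(x→0) (2·x·e^(-x^2))/(-2·x^2·sin(x)·cos(x) + 2·x·cos(x)^2)
  = 1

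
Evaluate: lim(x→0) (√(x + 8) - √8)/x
This is a standard limit.

Factor or rationalize the expression:
  lim(x→0) (√(x + 8) - √8)/x = sqrt(2)/8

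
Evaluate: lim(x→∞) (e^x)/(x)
This is an ∞/∞ indeterminate form.

Apply L'Hôpital's rule: differentiate numerator and denominator separately.
  f(x) = e^(x)   ⇒   f'(x) = e^(x)
  g(x) = x   ⇒   g'(x) = 1
  lim(x→∞) f'(x)/g'(x) = lim(x→∞) (e^(x))/(1)
  = ∞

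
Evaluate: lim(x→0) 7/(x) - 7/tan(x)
This is an ∞-∞ indeterminate form.

Combine fractions or rationalize to convert ∞-∞ to 0/0 form:
  lim(x→0) 7/(x) - 7/tan(x) = 0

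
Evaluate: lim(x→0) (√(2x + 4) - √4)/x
This is a standard limit.

Factor or rationalize the expression:
  lim(x→0) (√(2x + 4) - √4)/x = 1/2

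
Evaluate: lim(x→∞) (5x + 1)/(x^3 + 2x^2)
This is an ∞/∞ indeterminate form.

Apply L'Hôpital's rule: differentiate numerator and denominator separately.
  f(x) = 5·x + 1   ⇒   f'(x) = 5
  g(x) = x^3 + 2·x^2   ⇒   g'(x) = 3·x^2 + 4·x
  lim(x→∞) f'(x)/g'(x) = lim(x→∞) (5)/(3·x^2 + 4·x)
  = 0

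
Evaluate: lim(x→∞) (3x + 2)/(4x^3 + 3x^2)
This is an ∞/∞ indeterminate form.

Apply L'Hôpital's rule: differentiate numerator and denominator separately.
  f(x) = 3·x + 2   ⇒   f'(x) = 3
  g(x) = 4·x^3 + 3·x^2   ⇒   g'(x) = 12·x^2 + 6·x
  lim(x→∞) f'(x)/g'(x) = lim(x→∞) (3)/(12·x^2 + 6·x)
  = 0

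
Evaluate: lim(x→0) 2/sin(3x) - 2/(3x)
This is an ∞-∞ indeterminate form.

Combine fractions or rationalize to convert ∞-∞ to 0/0 form:
  lim(x→0) 2/sin(3x) - 2/(3x) = 0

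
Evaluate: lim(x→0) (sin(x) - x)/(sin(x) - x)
This is a 0/0 indeterminate form.

Apply L'Hôpital's rule: differentiate numerator and denominator separately.
  f(x) = -x + sin(x)   ⇒   f'(x) = cos(x) - 1
  g(x) = -x + sin(x)   ⇒   g'(x) = cos(x) - 1
  lim(x→0) f'(x)/g'(x) = lim(x→0) (cos(x) - 1)/(cos(x) - 1)
  = 1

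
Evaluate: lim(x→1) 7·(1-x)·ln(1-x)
This is a 0·∞ indeterminate form.

Rewrite 0·∞ as a quotient (0/0 or ∞/∞ form), then apply L'Hôpital's rule:
  lim(x→1) 7·(1-x)·ln(1-x) = 0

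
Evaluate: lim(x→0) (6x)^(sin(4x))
This is an exponential indeterminate form.

For exponential indeterminate forms, take the natural log:
  Let L = lim(x→0) (6x)^(sin(4x))
  Then ln(L) = lim(x→0) [exponent × ln(base)]
  Evaluate using L'Hôpital or standard limits, then exponentiate.
  L = 1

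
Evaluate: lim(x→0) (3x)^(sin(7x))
This is an exponential indeterminate form.

For exponential indeterminate forms, take the natural log:
  Let L = lim(x→0) (3x)^(sin(7x))
  Then ln(L) = lim(x→0) [exponent × ln(base)]
  Evaluate using L'Hôpital or standard limits, then exponentiate.
  L = 1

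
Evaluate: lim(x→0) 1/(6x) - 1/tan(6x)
This is an ∞-∞ indeterminate form.

Combine fractions or rationalize to convert ∞-∞ to 0/0 form:
  lim(x→0) 1/(6x) - 1/tan(6x) = 0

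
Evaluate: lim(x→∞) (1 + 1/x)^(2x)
This is an exponential indeterminate form.

For exponential indeterminate forms, take the natural log:
  Let L = lim(x→∞) (1 + 1/x)^(2x)
  Then ln(L) = lim(x→∞) [exponent × ln(base)]
  Evaluate using L'Hôpital or standard limits, then exponentiate.
  L = e²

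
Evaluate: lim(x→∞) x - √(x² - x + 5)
This is an ∞-∞ indeterminate form.

Combine fractions or rationalize to convert ∞-∞ to 0/0 form:
  lim(x→∞) x - √(x² - x + 5) = 1/2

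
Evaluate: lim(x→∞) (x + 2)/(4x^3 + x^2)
This is an ∞/∞ indeterminate form.

Apply L'Hôpital's rule: differentiate numerator and denominator separately.
  f(x) = x + 2   ⇒   f'(x) = 1
  g(x) = 4·x^3 + x^2   ⇒   g'(x) = 12·x^2 + 2·x
  lim(x→∞) f'(x)/g'(x) = lim(x→∞) (1)/(12·x^2 + 2·x)
  = 0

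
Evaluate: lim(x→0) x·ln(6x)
This is a 0·∞ indeterminate form.

Rewrite 0·∞ as a quotient (0/0 or ∞/∞ form), then apply L'Hôpital's rule:
  lim(x→0) x·ln(6x) = 0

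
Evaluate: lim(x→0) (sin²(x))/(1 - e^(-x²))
This is a 0/0 indeterminate form.

Apply L'Hôpital's rule: differentiate numerator and denominator separately.
  f(x) = sin(x)^2   ⇒   f'(x) = 2·sin(x)·cos(x)
  g(x) = 1 - e^(-x^2)   ⇒   g'(x) = 2·x·e^(-x^2)
  lim(x→0) f'(x)/g'(x) = lim(x→0) (2·sin(x)·cos(x))/(2·x·e^(-x^2))
  = 1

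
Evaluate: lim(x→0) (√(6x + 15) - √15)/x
This is a standard limit.

Factor or rationalize the expression:
  lim(x→0) (√(6x + 15) - √15)/x = sqrt(15)/5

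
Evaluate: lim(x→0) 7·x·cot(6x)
This is a 0·∞ indeterminate form.

Rewrite 0·∞ as a quotient (0/0 or ∞/∞ form), then apply L'Hôpital's rule:
  lim(x→0) 7·x·cot(6x) = 7/6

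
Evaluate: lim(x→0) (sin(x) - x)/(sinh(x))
This is a 0/0 indeterminate form.

Apply L'Hôpital's rule: differentiate numerator and denominator separately.
  f(x) = -x + sin(x)   ⇒   f'(x) = cos(x) - 1
  g(x) = sinh(x)   ⇒   g'(x) = cosh(x)
  lim(x→0) f'(x)/g'(x) = lim(x→0) (cos(x) - 1)/(cosh(x))
  = 0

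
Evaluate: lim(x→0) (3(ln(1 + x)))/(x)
This is a 0/0 indeterminate form.

Apply L'Hôpital's rule: differentiate numerator and denominator separately.
  f(x) = 3·ln(x + 1)   ⇒   f'(x) = 3/(x + 1)
  g(x) = x   ⇒   g'(x) = 1
  lim(x→0) f'(x)/g'(x) = lim(x→0) (3/(x + 1))/(1)
  = 3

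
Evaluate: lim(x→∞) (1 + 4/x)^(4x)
This is an exponential indeterminate form.

For exponential indeterminate forms, take the natural log:
  Let L = lim(x→∞) (1 + 4/x)^(4x)
  Then ln(L) = lim(x→∞) [exponent × ln(base)]
  Evaluate using L'Hôpital or standard limits, then exponentiate.
  L = e^(16)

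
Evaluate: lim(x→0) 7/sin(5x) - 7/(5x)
This is an ∞-∞ indeterminate form.

Combine fractions or rationalize to convert ∞-∞ to 0/0 form:
  lim(x→0) 7/sin(5x) - 7/(5x) = 0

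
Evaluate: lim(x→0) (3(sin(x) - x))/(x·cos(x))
This is a 0/0 indeterminate form.

Apply L'Hôpital's rule: differentiate numerator and denominator separately.
  f(x) = -3·x + 3·sin(x)   ⇒   f'(x) = 3·cos(x) - 3
  g(x) = x·cos(x)   ⇒   g'(x) = -x·sin(x) + cos(x)
  lim(x→0) f'(x)/g'(x) = lim(x→0) (3·cos(x) - 3)/(-x·sin(x) + cos(x))
  = 0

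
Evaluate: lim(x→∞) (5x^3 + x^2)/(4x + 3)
This is an ∞/∞ indeterminate form.

Apply L'Hôpital's rule: differentiate numerator and denominator separately.
  f(x) = 5·x^3 + x^2   ⇒   f'(x) = 15·x^2 + 2·x
  g(x) = 4·x + 3   ⇒   g'(x) = 4
  lim(x→∞) f'(x)/g'(x) = lim(x→∞) (15·x^2 + 2·x)/(4)
  = ∞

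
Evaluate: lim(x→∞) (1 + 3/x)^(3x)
This is an exponential indeterminate form.

For exponential indeterminate forms, take the natural log:
  Let L = lim(x→∞) (1 + 3/x)^(3x)
  Then ln(L) = lim(x→∞) [exponent × ln(base)]
  Evaluate using L'Hôpital or standard limits, then exponentiate.
  L = e^(9)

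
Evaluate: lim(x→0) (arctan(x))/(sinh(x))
This is a 0/0 indeterminate form.

Apply L'Hôpital's rule: differentiate numerator and denominator separately.
  f(x) = atan(x)   ⇒   f'(x) = 1/(x^2 + 1)
  g(x) = sinh(x)   ⇒   g'(x) = cosh(x)
  lim(x→0) f'(x)/g'(x) = lim(x→0) (1/(x^2 + 1))/(cosh(x))
  = 1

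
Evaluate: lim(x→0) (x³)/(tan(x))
This is a 0/0 indeterminate form.

Apply L'Hôpital's rule: differentiate numerator and denominator separately.
  f(x) = x^3   ⇒   f'(x) = 3·x^2
  g(x) = tan(x)   ⇒   g'(x) = tan(x)^2 + 1
  lim(x→0) f'(x)/g'(x) = lim(x→0) (3·x^2)/(tan(x)^2 + 1)
  = 0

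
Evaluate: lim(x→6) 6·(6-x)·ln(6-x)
This is a 0·∞ indeterminate form.

Rewrite 0·∞ as a quotient (0/0 or ∞/∞ form), then apply L'Hôpital's rule:
  lim(x→6) 6·(6-x)·ln(6-x) = 0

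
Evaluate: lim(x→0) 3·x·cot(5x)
This is a 0·∞ indeterminate form.

Rewrite 0·∞ as a quotient (0/0 or ∞/∞ form), then apply L'Hôpital's rule:
  lim(x→0) 3·x·cot(5x) = 3/5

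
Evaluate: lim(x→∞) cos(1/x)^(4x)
This is an exponential indeterminate form.

For exponential indeterminate forms, take the natural log:
  Let L = lim(x→∞) cos(1/x)^(4x)
  Then ln(L) = lim(x→∞) [exponent × ln(base)]
  Evaluate using L'Hôpital or standard limits, then exponentiate.
  L = 1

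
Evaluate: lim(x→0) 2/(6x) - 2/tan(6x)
This is an ∞-∞ indeterminate form.

Combine fractions or rationalize to convert ∞-∞ to 0/0 form:
  lim(x→0) 2/(6x) - 2/tan(6x) = 0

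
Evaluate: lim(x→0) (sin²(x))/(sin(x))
This is a 0/0 indeterminate form.

Apply L'Hôpital's rule: differentiate numerator and denominator separately.
  f(x) = sin(x)^2   ⇒   f'(x) = 2·sin(x)·cos(x)
  g(x) = sin(x)   ⇒   g'(x) = cos(x)
  lim(x→0) f'(x)/g'(x) = lim(x→0) (2·sin(x)·cos(x))/(cos(x))
  = 0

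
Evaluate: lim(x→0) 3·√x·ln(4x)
This is a 0·∞ indeterminate form.

Rewrite 0·∞ as a quotient (0/0 or ∞/∞ form), then apply L'Hôpital's rule:
  lim(x→0) 3·√x·ln(4x) = 0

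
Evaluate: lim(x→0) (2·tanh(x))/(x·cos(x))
This is a 0/0 indeterminate form.

Apply L'Hôpital's rule: differentiate numerator and denominator separately.
  f(x) = 2·tanh(x)   ⇒   f'(x) = 2 - 2·tanh(x)^2
  g(x) = x·cos(x)   ⇒   g'(x) = -x·sin(x) + cos(x)
  lim(x→0) f'(x)/g'(x) = lim(x→0) (2 - 2·tanh(x)^2)/(-x·sin(x) + cos(x))
  = 2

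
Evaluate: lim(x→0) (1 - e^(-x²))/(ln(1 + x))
This is a 0/0 indeterminate form.

Apply L'Hôpital's rule: differentiate numerator and denominator separately.
  f(x) = 1 - e^(-x^2)   ⇒   f'(x) = 2·x·e^(-x^2)
  g(x) = ln(x + 1)   ⇒   g'(x) = 1/(x + 1)
  lim(x→0) f'(x)/g'(x) = lim(x→0) (2·x·e^(-x^2))/(1/(x + 1))
  = 0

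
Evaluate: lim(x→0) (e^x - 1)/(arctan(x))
This is a 0/0 indeterminate form.

Apply L'Hôpital's rule: differentiate numerator and denominator separately.
  f(x) = e^(x) - 1   ⇒   f'(x) = e^(x)
  g(x) = atan(x)   ⇒   g'(x) = 1/(x^2 + 1)
  lim(x→0) f'(x)/g'(x) = lim(x→0) (e^(x))/(1/(x^2 + 1))
  = 1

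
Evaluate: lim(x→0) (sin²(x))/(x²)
This is a 0/0 indeterminate form.

Apply L'Hôpital's rule: differentiate numerator and denominator separately.
  f(x) = sin(x)^2   ⇒   f'(x) = 2·sin(x)·cos(x)
  g(x) = x^2   ⇒   g'(x) = 2·x
  lim(x→0) f'(x)/g'(x) = lim(x→0) (2·sin(x)·cos(x))/(2·x)
  = 1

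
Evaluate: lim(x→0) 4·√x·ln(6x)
This is a 0·∞ indeterminate form.

Rewrite 0·∞ as a quotient (0/0 or ∞/∞ form), then apply L'Hôpital's rule:
  lim(x→0) 4·√x·ln(6x) = 0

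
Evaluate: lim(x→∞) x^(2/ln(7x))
This is an exponential indeterminate form.

For exponential indeterminate forms, take the natural log:
  Let L = lim(x→∞) x^(2/ln(7x))
  Then ln(L) = lim(x→∞) [exponent × ln(base)]
  Evaluate using L'Hôpital or standard limits, then exponentiate.
  L = e²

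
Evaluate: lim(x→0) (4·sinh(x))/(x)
This is a 0/0 indeterminate form.

Apply L'Hôpital's rule: differentiate numerator and denominator separately.
  f(x) = 4·sinh(x)   ⇒   f'(x) = 4·cosh(x)
  g(x) = x   ⇒   g'(x) = 1
  lim(x→0) f'(x)/g'(x) = lim(x→0) (4·cosh(x))/(1)
  = 4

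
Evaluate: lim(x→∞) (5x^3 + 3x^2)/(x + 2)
This is an ∞/∞ indeterminate form.

Apply L'Hôpital's rule: differentiate numerator and denominator separately.
  f(x) = 5·x^3 + 3·x^2   ⇒   f'(x) = 15·x^2 + 6·x
  g(x) = x + 2   ⇒   g'(x) = 1
  lim(x→∞) f'(x)/g'(x) = lim(x→∞) (15·x^2 + 6·x)/(1)
  = ∞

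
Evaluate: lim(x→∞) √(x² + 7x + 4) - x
This is an ∞-∞ indeterminate form.

Combine fractions or rationalize to convert ∞-∞ to 0/0 form:
  lim(x→∞) √(x² + 7x + 4) - x = 7/2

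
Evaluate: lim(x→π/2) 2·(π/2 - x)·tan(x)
This is a 0·∞ indeterminate form.

Rewrite 0·∞ as a quotient (0/0 or ∞/∞ form), then apply L'Hôpital's rule:
  lim(x→π/2) 2·(π/2 - x)·tan(x) = 2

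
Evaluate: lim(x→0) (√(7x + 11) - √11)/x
This is a standard limit.

Factor or rationalize the expression:
  lim(x→0) (√(7x + 11) - √11)/x = 7·sqrt(11)/22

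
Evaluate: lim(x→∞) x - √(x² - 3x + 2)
This is an ∞-∞ indeterminate form.

Combine fractions or rationalize to convert ∞-∞ to 0/0 form:
  lim(x→∞) x - √(x² - 3x + 2) = 3/2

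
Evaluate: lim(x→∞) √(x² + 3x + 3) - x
This is an ∞-∞ indeterminate form.

Combine fractions or rationalize to convert ∞-∞ to 0/0 form:
  lim(x→∞) √(x² + 3x + 3) - x = 3/2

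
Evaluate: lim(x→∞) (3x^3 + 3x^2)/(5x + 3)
This is an ∞/∞ indeterminate form.

Apply L'Hôpital's rule: differentiate numerator and denominator separately.
  f(x) = 3·x^3 + 3·x^2   ⇒   f'(x) = 9·x^2 + 6·x
  g(x) = 5·x + 3   ⇒   g'(x) = 5
  lim(x→∞) f'(x)/g'(x) = lim(x→∞) (9·x^2 + 6·x)/(5)
  = ∞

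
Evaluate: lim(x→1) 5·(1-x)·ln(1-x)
This is a 0·∞ indeterminate form.

Rewrite 0·∞ as a quotient (0/0 or ∞/∞ form), then apply L'Hôpital's rule:
  lim(x→1) 5·(1-x)·ln(1-x) = 0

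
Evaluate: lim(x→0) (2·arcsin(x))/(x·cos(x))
This is a 0/0 indeterminate form.

Apply L'Hôpital's rule: differentiate numerator and denominator separately.
  f(x) = 2·asin(x)   ⇒   f'(x) = 2/sqrt(1 - x^2)
  g(x) = x·cos(x)   ⇒   g'(x) = -x·sin(x) + cos(x)
  lim(x→0) f'(x)/g'(x) = lim(x→0) (2/sqrt(1 - x^2))/(-x·sin(x) + cos(x))
  = 2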